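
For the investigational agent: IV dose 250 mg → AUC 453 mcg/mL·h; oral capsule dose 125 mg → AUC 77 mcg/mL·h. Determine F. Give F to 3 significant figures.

F = (AUC_ev / D_ev) / (AUC_iv / D_iv)
  = (77/125) / (453/250)
  = 0.616 / 1.812 = 0.3400

F = 0.340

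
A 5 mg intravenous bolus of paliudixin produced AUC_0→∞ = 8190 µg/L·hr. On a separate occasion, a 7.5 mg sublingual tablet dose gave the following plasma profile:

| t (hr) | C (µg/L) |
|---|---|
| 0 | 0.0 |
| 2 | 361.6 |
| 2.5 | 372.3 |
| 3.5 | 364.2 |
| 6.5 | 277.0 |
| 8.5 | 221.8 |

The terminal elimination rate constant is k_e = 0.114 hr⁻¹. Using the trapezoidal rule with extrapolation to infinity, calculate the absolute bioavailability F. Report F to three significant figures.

F = 0.352

Trapezoidal AUC_0→8.5 (sublingual tablet):
  [0→2]: (0.0+361.6)/2 × 2 = 361.6
  [2→2.5]: (361.6+372.3)/2 × 0.5 = 183.475
  [2.5→3.5]: (372.3+364.2)/2 × 1 = 368.25
  [3.5→6.5]: (364.2+277.0)/2 × 3 = 961.8
  [6.5→8.5]: (277.0+221.8)/2 × 2 = 498.8
  Sum = 2373.925 µg/L·hr
Tail: C_last/k_e = 221.8/0.114 = 1945.614
AUC_0→∞ (sublingual tablet) = 2373.925 + 1945.614 = 4319.539 µg/L·hr
F = (AUC_ev/D_ev)/(AUC_iv/D_iv) = (4319.539/7.5)/(8190/5) = 575.939/1638 = 0.3516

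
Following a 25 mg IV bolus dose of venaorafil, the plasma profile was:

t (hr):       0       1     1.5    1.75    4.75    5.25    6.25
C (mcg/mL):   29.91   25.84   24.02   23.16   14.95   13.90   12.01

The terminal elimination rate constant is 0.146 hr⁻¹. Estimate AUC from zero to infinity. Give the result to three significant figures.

Trapezoidal AUC_0→6.25:
  [0→1]: (29.91+25.84)/2 × 1 = 27.875
  [1→1.5]: (25.84+24.02)/2 × 0.5 = 12.465
  [1.5→1.75]: (24.02+23.16)/2 × 0.25 = 5.8975
  [1.75→4.75]: (23.16+14.95)/2 × 3 = 57.165
  [4.75→5.25]: (14.95+13.90)/2 × 0.5 = 7.2125
  [5.25→6.25]: (13.90+12.01)/2 × 1 = 12.955
  Sum = 123.57 mcg/mL·hr
Extrapolated tail: C_last / k_e = 12.01 / 0.146 = 82.260
AUC_0→∞ = 123.57 + 82.260 = 205.83 mcg/mL·hr

AUC = 206 mcg/mL·hr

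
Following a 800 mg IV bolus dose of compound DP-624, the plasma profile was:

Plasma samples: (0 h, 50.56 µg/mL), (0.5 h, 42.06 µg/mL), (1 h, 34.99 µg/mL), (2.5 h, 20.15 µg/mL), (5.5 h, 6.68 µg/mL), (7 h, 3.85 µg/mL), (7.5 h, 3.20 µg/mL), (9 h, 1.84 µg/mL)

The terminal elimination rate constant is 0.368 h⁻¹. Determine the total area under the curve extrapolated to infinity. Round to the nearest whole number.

AUC = 142 µg/mL·h

Trapezoidal AUC_0→9:
  [0→0.5]: (50.56+42.06)/2 × 0.5 = 23.155
  [0.5→1]: (42.06+34.99)/2 × 0.5 = 19.2625
  [1→2.5]: (34.99+20.15)/2 × 1.5 = 41.355
  [2.5→5.5]: (20.15+6.68)/2 × 3 = 40.245
  [5.5→7]: (6.68+3.85)/2 × 1.5 = 7.8975
  [7→7.5]: (3.85+3.20)/2 × 0.5 = 1.7625
  [7.5→9]: (3.20+1.84)/2 × 1.5 = 3.78
  Sum = 137.4575 µg/mL·h
Extrapolated tail: C_last / k_e = 1.84 / 0.368 = 5.000
AUC_0→∞ = 137.4575 + 5.000 = 142.4575 µg/mL·h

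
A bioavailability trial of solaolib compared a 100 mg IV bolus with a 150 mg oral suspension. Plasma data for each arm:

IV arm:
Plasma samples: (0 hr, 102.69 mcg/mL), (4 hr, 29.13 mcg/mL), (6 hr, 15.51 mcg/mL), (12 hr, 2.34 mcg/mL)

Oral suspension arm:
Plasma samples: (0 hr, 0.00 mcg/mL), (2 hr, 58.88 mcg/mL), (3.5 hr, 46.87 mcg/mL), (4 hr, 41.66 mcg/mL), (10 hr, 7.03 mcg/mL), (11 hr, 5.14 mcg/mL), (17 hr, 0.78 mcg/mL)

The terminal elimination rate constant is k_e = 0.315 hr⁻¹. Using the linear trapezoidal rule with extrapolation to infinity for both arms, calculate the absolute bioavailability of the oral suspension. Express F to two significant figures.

F = 0.60

Trapezoidal AUC_0→12 (IV):
  [0→4]: (102.69+29.13)/2 × 4 = 263.64
  [4→6]: (29.13+15.51)/2 × 2 = 44.64
  [6→12]: (15.51+2.34)/2 × 6 = 53.55
  Sum = 361.83 mcg/mL·hr
IV tail: 2.34/0.315 = 7.429; AUC_iv,0→∞ = 361.83 + 7.429 = 369.259 mcg/mL·hr
Trapezoidal AUC_0→17 (oral suspension):
  [0→2]: (0.00+58.88)/2 × 2 = 58.88
  [2→3.5]: (58.88+46.87)/2 × 1.5 = 79.3125
  [3.5→4]: (46.87+41.66)/2 × 0.5 = 22.1325
  [4→10]: (41.66+7.03)/2 × 6 = 146.07
  [10→11]: (7.03+5.14)/2 × 1 = 6.085
  [11→17]: (5.14+0.78)/2 × 6 = 17.76
  Sum = 330.24 mcg/mL·hr
oral suspension tail: 0.78/0.315 = 2.476; AUC_ev,0→∞ = 330.24 + 2.476 = 332.716 mcg/mL·hr
F = (AUC_ev/D_ev)/(AUC_iv/D_iv) = (332.716/150)/(369.259/100) = 2.21811/3.69259 = 0.6007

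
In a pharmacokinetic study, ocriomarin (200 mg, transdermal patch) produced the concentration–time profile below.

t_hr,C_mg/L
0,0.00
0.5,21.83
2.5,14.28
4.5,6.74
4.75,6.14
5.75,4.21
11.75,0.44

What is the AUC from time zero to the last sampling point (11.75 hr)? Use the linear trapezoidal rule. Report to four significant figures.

Trapezoidal AUC_0→11.75:
  [0→0.5]: (0.00+21.83)/2 × 0.5 = 5.4575
  [0.5→2.5]: (21.83+14.28)/2 × 2 = 36.11
  [2.5→4.5]: (14.28+6.74)/2 × 2 = 21.02
  [4.5→4.75]: (6.74+6.14)/2 × 0.25 = 1.61
  [4.75→5.75]: (6.14+4.21)/2 × 1 = 5.175
  [5.75→11.75]: (4.21+0.44)/2 × 6 = 13.95
  Sum = 83.3225 mg/L·hr

AUC = 83.32 mg/L·hr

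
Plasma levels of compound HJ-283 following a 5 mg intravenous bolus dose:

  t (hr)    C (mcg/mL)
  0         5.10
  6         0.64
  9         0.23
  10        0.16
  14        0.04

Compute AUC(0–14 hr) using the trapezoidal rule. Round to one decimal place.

Trapezoidal AUC_0→14:
  [0→6]: (5.10+0.64)/2 × 6 = 17.22
  [6→9]: (0.64+0.23)/2 × 3 = 1.305
  [9→10]: (0.23+0.16)/2 × 1 = 0.195
  [10→14]: (0.16+0.04)/2 × 4 = 0.4
  Sum = 19.12 mcg/mL·hr

AUC = 19.1 mcg/mL·hr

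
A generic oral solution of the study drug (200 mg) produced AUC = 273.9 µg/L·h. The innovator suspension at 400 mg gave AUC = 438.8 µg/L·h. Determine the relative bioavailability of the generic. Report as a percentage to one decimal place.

F_rel = 124.8%

F_rel = (AUC_test/D_test) / (AUC_ref/D_ref)
      = (273.9/200) / (438.8/400)
      = 1.3695 / 1.097 = 1.2484 = 124.84%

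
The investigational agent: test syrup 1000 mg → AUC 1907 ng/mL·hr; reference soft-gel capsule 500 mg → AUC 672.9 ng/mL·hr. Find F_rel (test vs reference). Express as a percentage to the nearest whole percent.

F_rel = (AUC_test/D_test) / (AUC_ref/D_ref)
      = (1907/1000) / (672.9/500)
      = 1.907 / 1.3458 = 1.4170 = 141.70%

F_rel = 142%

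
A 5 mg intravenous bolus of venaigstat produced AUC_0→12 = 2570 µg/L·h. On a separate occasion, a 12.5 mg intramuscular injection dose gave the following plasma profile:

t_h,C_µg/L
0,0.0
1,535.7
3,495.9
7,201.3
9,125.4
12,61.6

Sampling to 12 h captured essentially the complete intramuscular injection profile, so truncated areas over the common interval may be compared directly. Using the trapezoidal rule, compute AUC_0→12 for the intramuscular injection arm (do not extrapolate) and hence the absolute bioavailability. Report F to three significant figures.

Trapezoidal AUC_0→12 (intramuscular injection):
  [0→1]: (0.0+535.7)/2 × 1 = 267.85
  [1→3]: (535.7+495.9)/2 × 2 = 1031.6
  [3→7]: (495.9+201.3)/2 × 4 = 1394.4
  [7→9]: (201.3+125.4)/2 × 2 = 326.7
  [9→12]: (125.4+61.6)/2 × 3 = 280.5
  Sum = 3301.05 µg/L·h
F = (AUC_ev/D_ev)/(AUC_iv/D_iv) = (3301.05/12.5)/(2570/5) = 264.084/514 = 0.5138

F = 0.514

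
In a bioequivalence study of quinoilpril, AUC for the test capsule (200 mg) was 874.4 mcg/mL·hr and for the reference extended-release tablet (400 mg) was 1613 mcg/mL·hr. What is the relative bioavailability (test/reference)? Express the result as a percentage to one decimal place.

F_rel = (AUC_test/D_test) / (AUC_ref/D_ref)
      = (874.4/200) / (1613/400)
      = 4.372 / 4.0325 = 1.0842 = 108.42%

F_rel = 108.4%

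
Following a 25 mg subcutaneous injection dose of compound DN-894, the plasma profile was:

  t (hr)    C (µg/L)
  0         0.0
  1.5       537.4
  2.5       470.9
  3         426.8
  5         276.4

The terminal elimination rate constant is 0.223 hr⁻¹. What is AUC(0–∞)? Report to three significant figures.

AUC = 3070 µg/L·hr

Trapezoidal AUC_0→5:
  [0→1.5]: (0.0+537.4)/2 × 1.5 = 403.05
  [1.5→2.5]: (537.4+470.9)/2 × 1 = 504.15
  [2.5→3]: (470.9+426.8)/2 × 0.5 = 224.425
  [3→5]: (426.8+276.4)/2 × 2 = 703.2
  Sum = 1834.825 µg/L·hr
Extrapolated tail: C_last / k_e = 276.4 / 0.223 = 1239.462
AUC_0→∞ = 1834.825 + 1239.462 = 3074.287 µg/L·hr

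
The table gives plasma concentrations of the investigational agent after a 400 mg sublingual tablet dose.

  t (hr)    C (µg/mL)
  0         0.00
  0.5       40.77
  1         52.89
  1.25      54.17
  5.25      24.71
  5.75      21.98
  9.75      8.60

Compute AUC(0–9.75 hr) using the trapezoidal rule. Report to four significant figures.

AUC = 277.6 µg/mL·hr

Trapezoidal AUC_0→9.75:
  [0→0.5]: (0.00+40.77)/2 × 0.5 = 10.1925
  [0.5→1]: (40.77+52.89)/2 × 0.5 = 23.415
  [1→1.25]: (52.89+54.17)/2 × 0.25 = 13.3825
  [1.25→5.25]: (54.17+24.71)/2 × 4 = 157.76
  [5.25→5.75]: (24.71+21.98)/2 × 0.5 = 11.6725
  [5.75→9.75]: (21.98+8.60)/2 × 4 = 61.16
  Sum = 277.5825 µg/mL·hr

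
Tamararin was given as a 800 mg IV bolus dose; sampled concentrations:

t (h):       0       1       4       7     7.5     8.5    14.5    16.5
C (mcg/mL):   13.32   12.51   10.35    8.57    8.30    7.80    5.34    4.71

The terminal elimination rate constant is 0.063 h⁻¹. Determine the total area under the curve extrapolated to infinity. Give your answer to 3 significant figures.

AUC = 212 mcg/mL·h

Trapezoidal AUC_0→16.5:
  [0→1]: (13.32+12.51)/2 × 1 = 12.915
  [1→4]: (12.51+10.35)/2 × 3 = 34.29
  [4→7]: (10.35+8.57)/2 × 3 = 28.38
  [7→7.5]: (8.57+8.30)/2 × 0.5 = 4.2175
  [7.5→8.5]: (8.30+7.80)/2 × 1 = 8.05
  [8.5→14.5]: (7.80+5.34)/2 × 6 = 39.42
  [14.5→16.5]: (5.34+4.71)/2 × 2 = 10.05
  Sum = 137.3225 mcg/mL·h
Extrapolated tail: C_last / k_e = 4.71 / 0.063 = 74.762
AUC_0→∞ = 137.3225 + 74.762 = 212.0845 mcg/mL·h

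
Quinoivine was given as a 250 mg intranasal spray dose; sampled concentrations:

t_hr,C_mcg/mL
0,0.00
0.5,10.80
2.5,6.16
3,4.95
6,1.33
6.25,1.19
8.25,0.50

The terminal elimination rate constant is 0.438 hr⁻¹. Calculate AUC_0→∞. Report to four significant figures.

Trapezoidal AUC_0→8.25:
  [0→0.5]: (0.00+10.80)/2 × 0.5 = 2.7
  [0.5→2.5]: (10.80+6.16)/2 × 2 = 16.96
  [2.5→3]: (6.16+4.95)/2 × 0.5 = 2.7775
  [3→6]: (4.95+1.33)/2 × 3 = 9.42
  [6→6.25]: (1.33+1.19)/2 × 0.25 = 0.315
  [6.25→8.25]: (1.19+0.50)/2 × 2 = 1.69
  Sum = 33.8625 mcg/mL·hr
Extrapolated tail: C_last / k_e = 0.50 / 0.438 = 1.142
AUC_0→∞ = 33.8625 + 1.142 = 35.0045 mcg/mL·hr

AUC = 35.00 mcg/mL·hr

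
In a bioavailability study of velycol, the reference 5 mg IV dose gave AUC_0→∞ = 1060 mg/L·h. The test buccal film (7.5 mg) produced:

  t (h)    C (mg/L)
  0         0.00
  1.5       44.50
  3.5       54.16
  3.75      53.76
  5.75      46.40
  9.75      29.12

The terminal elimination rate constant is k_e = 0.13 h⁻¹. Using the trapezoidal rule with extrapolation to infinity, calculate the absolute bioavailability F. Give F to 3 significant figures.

Trapezoidal AUC_0→9.75 (buccal film):
  [0→1.5]: (0.00+44.50)/2 × 1.5 = 33.375
  [1.5→3.5]: (44.50+54.16)/2 × 2 = 98.66
  [3.5→3.75]: (54.16+53.76)/2 × 0.25 = 13.49
  [3.75→5.75]: (53.76+46.40)/2 × 2 = 100.16
  [5.75→9.75]: (46.40+29.12)/2 × 4 = 151.04
  Sum = 396.725 mg/L·h
Tail: C_last/k_e = 29.12/0.13 = 224.000
AUC_0→∞ (buccal film) = 396.725 + 224.000 = 620.725 mg/L·h
F = (AUC_ev/D_ev)/(AUC_iv/D_iv) = (620.725/7.5)/(1060/5) = 82.7633/212 = 0.3904

F = 0.390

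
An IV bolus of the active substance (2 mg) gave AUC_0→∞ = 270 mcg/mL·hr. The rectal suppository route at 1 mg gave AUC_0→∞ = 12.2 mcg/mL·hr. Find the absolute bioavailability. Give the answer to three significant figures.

F = (AUC_ev / D_ev) / (AUC_iv / D_iv)
  = (12.2/1) / (270/2)
  = 12.2 / 135 = 0.0904

F = 0.0904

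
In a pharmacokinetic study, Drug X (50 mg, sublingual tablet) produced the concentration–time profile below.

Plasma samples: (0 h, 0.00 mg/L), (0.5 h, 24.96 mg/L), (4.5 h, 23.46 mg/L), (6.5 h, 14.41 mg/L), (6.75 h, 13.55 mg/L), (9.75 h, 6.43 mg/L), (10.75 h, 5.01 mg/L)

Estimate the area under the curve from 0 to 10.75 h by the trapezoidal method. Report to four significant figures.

AUC = 180.1 mg/L·h

Trapezoidal AUC_0→10.75:
  [0→0.5]: (0.00+24.96)/2 × 0.5 = 6.24
  [0.5→4.5]: (24.96+23.46)/2 × 4 = 96.84
  [4.5→6.5]: (23.46+14.41)/2 × 2 = 37.87
  [6.5→6.75]: (14.41+13.55)/2 × 0.25 = 3.495
  [6.75→9.75]: (13.55+6.43)/2 × 3 = 29.97
  [9.75→10.75]: (6.43+5.01)/2 × 1 = 5.72
  Sum = 180.135 mg/L·h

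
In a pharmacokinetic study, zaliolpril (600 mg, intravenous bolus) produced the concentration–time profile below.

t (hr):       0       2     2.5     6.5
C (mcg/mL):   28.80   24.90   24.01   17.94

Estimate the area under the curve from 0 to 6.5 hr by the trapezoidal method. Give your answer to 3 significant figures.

Trapezoidal AUC_0→6.5:
  [0→2]: (28.80+24.90)/2 × 2 = 53.7
  [2→2.5]: (24.90+24.01)/2 × 0.5 = 12.2275
  [2.5→6.5]: (24.01+17.94)/2 × 4 = 83.9
  Sum = 149.8275 mcg/mL·hr

AUC = 150 mcg/mL·hr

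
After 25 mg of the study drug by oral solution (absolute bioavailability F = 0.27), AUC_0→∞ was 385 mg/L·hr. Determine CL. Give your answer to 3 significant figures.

CL = F × Dose / AUC_0→∞
   = 0.27 × 25 / 385 = 0.0175325 L/hr

CL = 0.0175 L/hr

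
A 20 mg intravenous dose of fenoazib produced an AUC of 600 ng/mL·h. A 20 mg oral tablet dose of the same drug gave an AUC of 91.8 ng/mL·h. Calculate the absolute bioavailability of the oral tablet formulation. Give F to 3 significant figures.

F = 0.153

F = (AUC_ev / D_ev) / (AUC_iv / D_iv)
  = (91.8/20) / (600/20)
  = 4.59 / 30 = 0.1530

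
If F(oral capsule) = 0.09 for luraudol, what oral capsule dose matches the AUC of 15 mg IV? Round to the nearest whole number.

For equal systemic exposure: F × D_ev = D_iv
D_ev = D_iv / F = 15 / 0.09 = 166.667 mg

D_oral = 167 mg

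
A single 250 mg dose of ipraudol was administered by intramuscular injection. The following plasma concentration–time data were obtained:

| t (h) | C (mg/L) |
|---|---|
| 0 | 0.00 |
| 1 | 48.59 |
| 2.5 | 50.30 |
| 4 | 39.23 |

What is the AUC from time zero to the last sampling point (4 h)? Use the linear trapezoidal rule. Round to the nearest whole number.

AUC = 166 mg/L·h

Trapezoidal AUC_0→4:
  [0→1]: (0.00+48.59)/2 × 1 = 24.295
  [1→2.5]: (48.59+50.30)/2 × 1.5 = 74.1675
  [2.5→4]: (50.30+39.23)/2 × 1.5 = 67.1475
  Sum = 165.61 mg/L·h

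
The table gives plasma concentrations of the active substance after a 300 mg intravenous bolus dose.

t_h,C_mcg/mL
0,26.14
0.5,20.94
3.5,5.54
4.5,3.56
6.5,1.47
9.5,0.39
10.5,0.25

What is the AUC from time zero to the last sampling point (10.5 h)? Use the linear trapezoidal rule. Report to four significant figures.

Trapezoidal AUC_0→10.5:
  [0→0.5]: (26.14+20.94)/2 × 0.5 = 11.77
  [0.5→3.5]: (20.94+5.54)/2 × 3 = 39.72
  [3.5→4.5]: (5.54+3.56)/2 × 1 = 4.55
  [4.5→6.5]: (3.56+1.47)/2 × 2 = 5.03
  [6.5→9.5]: (1.47+0.39)/2 × 3 = 2.79
  [9.5→10.5]: (0.39+0.25)/2 × 1 = 0.32
  Sum = 64.18 mcg/mL·h

AUC = 64.18 mcg/mL·h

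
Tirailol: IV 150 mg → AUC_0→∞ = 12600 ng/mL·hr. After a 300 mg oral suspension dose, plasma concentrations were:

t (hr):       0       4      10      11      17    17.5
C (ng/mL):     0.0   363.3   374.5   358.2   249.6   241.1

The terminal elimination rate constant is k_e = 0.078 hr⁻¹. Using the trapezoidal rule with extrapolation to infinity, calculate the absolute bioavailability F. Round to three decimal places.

F = 0.331

Trapezoidal AUC_0→17.5 (oral suspension):
  [0→4]: (0.0+363.3)/2 × 4 = 726.6
  [4→10]: (363.3+374.5)/2 × 6 = 2213.4
  [10→11]: (374.5+358.2)/2 × 1 = 366.35
  [11→17]: (358.2+249.6)/2 × 6 = 1823.4
  [17→17.5]: (249.6+241.1)/2 × 0.5 = 122.675
  Sum = 5252.425 ng/mL·hr
Tail: C_last/k_e = 241.1/0.078 = 3091.026
AUC_0→∞ (oral suspension) = 5252.425 + 3091.026 = 8343.451 ng/mL·hr
F = (AUC_ev/D_ev)/(AUC_iv/D_iv) = (8343.451/300)/(12600/150) = 27.8115/84 = 0.3311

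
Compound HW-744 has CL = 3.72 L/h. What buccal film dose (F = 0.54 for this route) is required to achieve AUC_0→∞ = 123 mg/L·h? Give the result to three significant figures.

Dose = 847 mg

Dose = CL × AUC_0→∞ / F
     = 3.72 × 123 / 0.54 = 847.333 mg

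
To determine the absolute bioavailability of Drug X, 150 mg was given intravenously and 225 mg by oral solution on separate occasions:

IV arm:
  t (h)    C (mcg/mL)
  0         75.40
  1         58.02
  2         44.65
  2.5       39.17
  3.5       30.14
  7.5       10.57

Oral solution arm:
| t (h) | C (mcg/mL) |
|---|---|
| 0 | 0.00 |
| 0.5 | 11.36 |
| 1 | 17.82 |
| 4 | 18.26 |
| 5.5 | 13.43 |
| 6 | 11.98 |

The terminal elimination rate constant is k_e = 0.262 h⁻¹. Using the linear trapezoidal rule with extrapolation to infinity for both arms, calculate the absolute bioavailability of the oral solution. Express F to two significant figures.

Trapezoidal AUC_0→7.5 (IV):
  [0→1]: (75.40+58.02)/2 × 1 = 66.71
  [1→2]: (58.02+44.65)/2 × 1 = 51.335
  [2→2.5]: (44.65+39.17)/2 × 0.5 = 20.955
  [2.5→3.5]: (39.17+30.14)/2 × 1 = 34.655
  [3.5→7.5]: (30.14+10.57)/2 × 4 = 81.42
  Sum = 255.075 mcg/mL·h
IV tail: 10.57/0.262 = 40.344; AUC_iv,0→∞ = 255.075 + 40.344 = 295.419 mcg/mL·h
Trapezoidal AUC_0→6 (oral solution):
  [0→0.5]: (0.00+11.36)/2 × 0.5 = 2.84
  [0.5→1]: (11.36+17.82)/2 × 0.5 = 7.295
  [1→4]: (17.82+18.26)/2 × 3 = 54.12
  [4→5.5]: (18.26+13.43)/2 × 1.5 = 23.7675
  [5.5→6]: (13.43+11.98)/2 × 0.5 = 6.3525
  Sum = 94.375 mcg/mL·h
oral solution tail: 11.98/0.262 = 45.725; AUC_ev,0→∞ = 94.375 + 45.725 = 140.1 mcg/mL·h
F = (AUC_ev/D_ev)/(AUC_iv/D_iv) = (140.1/225)/(295.419/150) = 0.622667/1.96946 = 0.3162

F = 0.32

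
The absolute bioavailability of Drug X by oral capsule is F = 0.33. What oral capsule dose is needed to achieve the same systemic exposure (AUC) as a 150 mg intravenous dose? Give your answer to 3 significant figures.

For equal systemic exposure: F × D_ev = D_iv
D_ev = D_iv / F = 150 / 0.33 = 454.545 mg

D_oral = 455 mg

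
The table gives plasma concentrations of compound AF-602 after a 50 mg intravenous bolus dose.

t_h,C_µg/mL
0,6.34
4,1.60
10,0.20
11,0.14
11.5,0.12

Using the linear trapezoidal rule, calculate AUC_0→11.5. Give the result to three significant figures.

Trapezoidal AUC_0→11.5:
  [0→4]: (6.34+1.60)/2 × 4 = 15.88
  [4→10]: (1.60+0.20)/2 × 6 = 5.4
  [10→11]: (0.20+0.14)/2 × 1 = 0.17
  [11→11.5]: (0.14+0.12)/2 × 0.5 = 0.065
  Sum = 21.515 µg/mL·h

AUC = 21.5 µg/mL·h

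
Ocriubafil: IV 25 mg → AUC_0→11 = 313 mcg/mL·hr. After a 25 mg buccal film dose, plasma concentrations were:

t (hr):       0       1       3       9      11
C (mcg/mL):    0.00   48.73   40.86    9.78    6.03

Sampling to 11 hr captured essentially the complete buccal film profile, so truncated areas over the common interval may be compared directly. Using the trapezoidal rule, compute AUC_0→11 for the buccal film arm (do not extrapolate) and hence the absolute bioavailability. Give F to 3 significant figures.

Trapezoidal AUC_0→11 (buccal film):
  [0→1]: (0.00+48.73)/2 × 1 = 24.365
  [1→3]: (48.73+40.86)/2 × 2 = 89.59
  [3→9]: (40.86+9.78)/2 × 6 = 151.92
  [9→11]: (9.78+6.03)/2 × 2 = 15.81
  Sum = 281.685 mcg/mL·hr
F = (AUC_ev/D_ev)/(AUC_iv/D_iv) = (281.685/25)/(313/25) = 11.2674/12.52 = 0.9000

F = 0.900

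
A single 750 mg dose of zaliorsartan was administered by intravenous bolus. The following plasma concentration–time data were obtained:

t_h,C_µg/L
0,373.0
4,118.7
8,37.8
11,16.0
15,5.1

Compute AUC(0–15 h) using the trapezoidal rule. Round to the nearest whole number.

AUC = 1419 µg/L·h

Trapezoidal AUC_0→15:
  [0→4]: (373.0+118.7)/2 × 4 = 983.4
  [4→8]: (118.7+37.8)/2 × 4 = 313.0
  [8→11]: (37.8+16.0)/2 × 3 = 80.7
  [11→15]: (16.0+5.1)/2 × 4 = 42.2
  Sum = 1419.3 µg/L·h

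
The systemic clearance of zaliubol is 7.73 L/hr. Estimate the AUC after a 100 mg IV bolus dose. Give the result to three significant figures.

AUC = 12.9 mg/L·hr

AUC_0→∞ = Dose_iv / CL
        = 100 / 7.73 = 12.9366 mg/L·hr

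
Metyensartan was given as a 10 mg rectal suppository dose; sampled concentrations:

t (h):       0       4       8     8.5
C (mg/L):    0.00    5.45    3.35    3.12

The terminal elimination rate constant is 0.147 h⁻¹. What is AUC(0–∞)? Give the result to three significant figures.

Trapezoidal AUC_0→8.5:
  [0→4]: (0.00+5.45)/2 × 4 = 10.9
  [4→8]: (5.45+3.35)/2 × 4 = 17.6
  [8→8.5]: (3.35+3.12)/2 × 0.5 = 1.6175
  Sum = 30.1175 mg/L·h
Extrapolated tail: C_last / k_e = 3.12 / 0.147 = 21.224
AUC_0→∞ = 30.1175 + 21.224 = 51.3415 mg/L·h

AUC = 51.3 mg/L·h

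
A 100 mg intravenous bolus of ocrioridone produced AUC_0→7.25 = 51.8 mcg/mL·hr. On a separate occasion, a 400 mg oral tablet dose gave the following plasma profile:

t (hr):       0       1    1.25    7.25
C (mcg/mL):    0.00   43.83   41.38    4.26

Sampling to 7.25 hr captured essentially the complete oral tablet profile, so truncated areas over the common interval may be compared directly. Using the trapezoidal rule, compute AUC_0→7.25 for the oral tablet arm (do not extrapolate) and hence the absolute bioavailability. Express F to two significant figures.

Trapezoidal AUC_0→7.25 (oral tablet):
  [0→1]: (0.00+43.83)/2 × 1 = 21.915
  [1→1.25]: (43.83+41.38)/2 × 0.25 = 10.65125
  [1.25→7.25]: (41.38+4.26)/2 × 6 = 136.92
  Sum = 169.48625 mcg/mL·hr
F = (AUC_ev/D_ev)/(AUC_iv/D_iv) = (169.48625/400)/(51.8/100) = 0.423716/0.518 = 0.8180

F = 0.82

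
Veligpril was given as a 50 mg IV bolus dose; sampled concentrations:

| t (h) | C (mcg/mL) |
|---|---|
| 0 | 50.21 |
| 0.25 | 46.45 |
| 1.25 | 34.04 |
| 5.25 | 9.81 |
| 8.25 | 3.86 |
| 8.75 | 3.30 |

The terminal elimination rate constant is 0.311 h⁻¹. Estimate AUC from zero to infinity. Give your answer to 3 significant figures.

Trapezoidal AUC_0→8.75:
  [0→0.25]: (50.21+46.45)/2 × 0.25 = 12.0825
  [0.25→1.25]: (46.45+34.04)/2 × 1 = 40.245
  [1.25→5.25]: (34.04+9.81)/2 × 4 = 87.7
  [5.25→8.25]: (9.81+3.86)/2 × 3 = 20.505
  [8.25→8.75]: (3.86+3.30)/2 × 0.5 = 1.79
  Sum = 162.3225 mcg/mL·h
Extrapolated tail: C_last / k_e = 3.30 / 0.311 = 10.611
AUC_0→∞ = 162.3225 + 10.611 = 172.9335 mcg/mL·h

AUC = 173 mcg/mL·h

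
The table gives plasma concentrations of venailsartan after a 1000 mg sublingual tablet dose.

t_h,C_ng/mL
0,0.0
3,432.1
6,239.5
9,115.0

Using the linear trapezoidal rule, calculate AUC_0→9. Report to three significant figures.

Trapezoidal AUC_0→9:
  [0→3]: (0.0+432.1)/2 × 3 = 648.15
  [3→6]: (432.1+239.5)/2 × 3 = 1007.4
  [6→9]: (239.5+115.0)/2 × 3 = 531.75
  Sum = 2187.3 ng/mL·h

AUC = 2190 ng/mL·h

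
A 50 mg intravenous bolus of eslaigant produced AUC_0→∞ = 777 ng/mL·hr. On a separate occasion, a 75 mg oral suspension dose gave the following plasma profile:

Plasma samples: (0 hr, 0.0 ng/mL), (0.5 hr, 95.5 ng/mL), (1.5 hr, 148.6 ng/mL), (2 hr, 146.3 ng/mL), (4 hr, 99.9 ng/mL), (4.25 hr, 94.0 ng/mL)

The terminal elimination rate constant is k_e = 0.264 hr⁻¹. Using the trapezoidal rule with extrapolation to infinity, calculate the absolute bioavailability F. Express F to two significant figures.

F = 0.73

Trapezoidal AUC_0→4.25 (oral suspension):
  [0→0.5]: (0.0+95.5)/2 × 0.5 = 23.875
  [0.5→1.5]: (95.5+148.6)/2 × 1 = 122.05
  [1.5→2]: (148.6+146.3)/2 × 0.5 = 73.725
  [2→4]: (146.3+99.9)/2 × 2 = 246.2
  [4→4.25]: (99.9+94.0)/2 × 0.25 = 24.2375
  Sum = 490.0875 ng/mL·hr
Tail: C_last/k_e = 94.0/0.264 = 356.061
AUC_0→∞ (oral suspension) = 490.0875 + 356.061 = 846.1485 ng/mL·hr
F = (AUC_ev/D_ev)/(AUC_iv/D_iv) = (846.1485/75)/(777/50) = 11.28198/15.54 = 0.7260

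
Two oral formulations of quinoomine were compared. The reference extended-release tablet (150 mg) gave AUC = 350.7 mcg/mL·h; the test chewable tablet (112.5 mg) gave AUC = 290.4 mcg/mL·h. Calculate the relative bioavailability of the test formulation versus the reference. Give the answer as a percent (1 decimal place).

F_rel = (AUC_test/D_test) / (AUC_ref/D_ref)
      = (290.4/112.5) / (350.7/150)
      = 2.58133 / 2.338 = 1.1041 = 110.41%

F_rel = 110.4%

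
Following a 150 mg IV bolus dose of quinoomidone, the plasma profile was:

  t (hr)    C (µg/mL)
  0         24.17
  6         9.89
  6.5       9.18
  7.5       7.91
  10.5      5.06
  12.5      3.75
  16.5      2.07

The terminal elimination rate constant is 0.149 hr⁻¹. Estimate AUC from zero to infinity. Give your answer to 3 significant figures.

AUC = 169 µg/mL·hr

Trapezoidal AUC_0→16.5:
  [0→6]: (24.17+9.89)/2 × 6 = 102.18
  [6→6.5]: (9.89+9.18)/2 × 0.5 = 4.7675
  [6.5→7.5]: (9.18+7.91)/2 × 1 = 8.545
  [7.5→10.5]: (7.91+5.06)/2 × 3 = 19.455
  [10.5→12.5]: (5.06+3.75)/2 × 2 = 8.81
  [12.5→16.5]: (3.75+2.07)/2 × 4 = 11.64
  Sum = 155.3975 µg/mL·hr
Extrapolated tail: C_last / k_e = 2.07 / 0.149 = 13.893
AUC_0→∞ = 155.3975 + 13.893 = 169.2905 µg/mL·hr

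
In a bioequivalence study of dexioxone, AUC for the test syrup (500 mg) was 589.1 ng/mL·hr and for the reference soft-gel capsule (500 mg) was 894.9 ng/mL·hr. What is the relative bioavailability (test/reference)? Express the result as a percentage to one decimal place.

F_rel = 65.8%

F_rel = (AUC_test/D_test) / (AUC_ref/D_ref)
      = (589.1/500) / (894.9/500)
      = 1.1782 / 1.7898 = 0.6583 = 65.83%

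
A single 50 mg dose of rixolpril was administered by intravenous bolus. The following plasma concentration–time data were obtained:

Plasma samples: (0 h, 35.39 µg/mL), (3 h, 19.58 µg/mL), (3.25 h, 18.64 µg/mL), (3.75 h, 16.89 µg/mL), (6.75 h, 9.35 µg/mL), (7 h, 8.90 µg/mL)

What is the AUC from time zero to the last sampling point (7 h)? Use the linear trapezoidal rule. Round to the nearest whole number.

Trapezoidal AUC_0→7:
  [0→3]: (35.39+19.58)/2 × 3 = 82.455
  [3→3.25]: (19.58+18.64)/2 × 0.25 = 4.7775
  [3.25→3.75]: (18.64+16.89)/2 × 0.5 = 8.8825
  [3.75→6.75]: (16.89+9.35)/2 × 3 = 39.36
  [6.75→7]: (9.35+8.90)/2 × 0.25 = 2.28125
  Sum = 137.75625 µg/mL·h

AUC = 138 µg/mL·h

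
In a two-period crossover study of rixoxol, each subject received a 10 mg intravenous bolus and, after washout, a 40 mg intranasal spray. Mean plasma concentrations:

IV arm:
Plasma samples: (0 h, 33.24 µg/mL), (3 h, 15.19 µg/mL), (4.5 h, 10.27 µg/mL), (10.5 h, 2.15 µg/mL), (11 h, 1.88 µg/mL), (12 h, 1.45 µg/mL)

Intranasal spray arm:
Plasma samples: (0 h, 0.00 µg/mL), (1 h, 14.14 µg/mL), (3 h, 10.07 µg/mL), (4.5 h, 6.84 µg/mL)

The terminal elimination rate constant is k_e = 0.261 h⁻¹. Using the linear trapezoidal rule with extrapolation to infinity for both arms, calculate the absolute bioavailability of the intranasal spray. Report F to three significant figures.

Trapezoidal AUC_0→12 (IV):
  [0→3]: (33.24+15.19)/2 × 3 = 72.645
  [3→4.5]: (15.19+10.27)/2 × 1.5 = 19.095
  [4.5→10.5]: (10.27+2.15)/2 × 6 = 37.26
  [10.5→11]: (2.15+1.88)/2 × 0.5 = 1.0075
  [11→12]: (1.88+1.45)/2 × 1 = 1.665
  Sum = 131.6725 µg/mL·h
IV tail: 1.45/0.261 = 5.556; AUC_iv,0→∞ = 131.6725 + 5.556 = 137.2285 µg/mL·h
Trapezoidal AUC_0→4.5 (intranasal spray):
  [0→1]: (0.00+14.14)/2 × 1 = 7.07
  [1→3]: (14.14+10.07)/2 × 2 = 24.21
  [3→4.5]: (10.07+6.84)/2 × 1.5 = 12.6825
  Sum = 43.9625 µg/mL·h
intranasal spray tail: 6.84/0.261 = 26.207; AUC_ev,0→∞ = 43.9625 + 26.207 = 70.1695 µg/mL·h
F = (AUC_ev/D_ev)/(AUC_iv/D_iv) = (70.1695/40)/(137.2285/10) = 1.7542375/13.72285 = 0.1278

F = 0.128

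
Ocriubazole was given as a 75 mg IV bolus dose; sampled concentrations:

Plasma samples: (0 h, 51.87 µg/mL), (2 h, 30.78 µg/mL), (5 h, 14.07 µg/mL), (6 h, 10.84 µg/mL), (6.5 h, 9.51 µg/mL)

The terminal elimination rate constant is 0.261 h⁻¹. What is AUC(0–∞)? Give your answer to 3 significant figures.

Trapezoidal AUC_0→6.5:
  [0→2]: (51.87+30.78)/2 × 2 = 82.65
  [2→5]: (30.78+14.07)/2 × 3 = 67.275
  [5→6]: (14.07+10.84)/2 × 1 = 12.455
  [6→6.5]: (10.84+9.51)/2 × 0.5 = 5.0875
  Sum = 167.4675 µg/mL·h
Extrapolated tail: C_last / k_e = 9.51 / 0.261 = 36.437
AUC_0→∞ = 167.4675 + 36.437 = 203.9045 µg/mL·h

AUC = 204 µg/mL·h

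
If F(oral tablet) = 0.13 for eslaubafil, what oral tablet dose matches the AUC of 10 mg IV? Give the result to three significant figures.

For equal systemic exposure: F × D_ev = D_iv
D_ev = D_iv / F = 10 / 0.13 = 76.9231 mg

D_oral = 76.9 mg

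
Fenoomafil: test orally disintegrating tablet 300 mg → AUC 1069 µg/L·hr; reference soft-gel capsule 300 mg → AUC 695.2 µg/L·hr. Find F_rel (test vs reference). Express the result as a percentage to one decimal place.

F_rel = (AUC_test/D_test) / (AUC_ref/D_ref)
      = (1069/300) / (695.2/300)
      = 3.56333 / 2.31733 = 1.5377 = 153.77%

F_rel = 153.8%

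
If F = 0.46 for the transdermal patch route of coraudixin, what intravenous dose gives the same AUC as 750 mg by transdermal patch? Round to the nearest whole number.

Systemic exposure from an extravascular dose = F × D_ev, so the equivalent IV dose is F × D_ev.
D_iv = F × D_ev = 0.46 × 750 = 345 mg

D_iv = 345 mg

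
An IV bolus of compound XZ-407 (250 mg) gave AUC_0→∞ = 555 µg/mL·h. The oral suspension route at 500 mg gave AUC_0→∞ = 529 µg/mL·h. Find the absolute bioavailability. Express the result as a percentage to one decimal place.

F = (AUC_ev / D_ev) / (AUC_iv / D_iv)
  = (529/500) / (555/250)
  = 1.058 / 2.22 = 0.4766
  = 47.66%

F = 47.7%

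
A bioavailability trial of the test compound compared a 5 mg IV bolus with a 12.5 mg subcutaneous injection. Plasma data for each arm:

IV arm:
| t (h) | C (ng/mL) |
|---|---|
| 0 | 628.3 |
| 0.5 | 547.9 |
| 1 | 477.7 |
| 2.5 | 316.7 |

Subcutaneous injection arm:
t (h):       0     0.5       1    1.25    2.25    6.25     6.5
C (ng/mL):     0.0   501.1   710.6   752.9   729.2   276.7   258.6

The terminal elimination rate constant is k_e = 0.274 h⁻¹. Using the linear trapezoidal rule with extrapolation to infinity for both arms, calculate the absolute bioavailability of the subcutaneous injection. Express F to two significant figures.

Trapezoidal AUC_0→2.5 (IV):
  [0→0.5]: (628.3+547.9)/2 × 0.5 = 294.05
  [0.5→1]: (547.9+477.7)/2 × 0.5 = 256.4
  [1→2.5]: (477.7+316.7)/2 × 1.5 = 595.8
  Sum = 1146.25 ng/mL·h
IV tail: 316.7/0.274 = 1155.839; AUC_iv,0→∞ = 1146.25 + 1155.839 = 2302.089 ng/mL·h
Trapezoidal AUC_0→6.5 (subcutaneous injection):
  [0→0.5]: (0.0+501.1)/2 × 0.5 = 125.275
  [0.5→1]: (501.1+710.6)/2 × 0.5 = 302.925
  [1→1.25]: (710.6+752.9)/2 × 0.25 = 182.9375
  [1.25→2.25]: (752.9+729.2)/2 × 1 = 741.05
  [2.25→6.25]: (729.2+276.7)/2 × 4 = 2011.8
  [6.25→6.5]: (276.7+258.6)/2 × 0.25 = 66.9125
  Sum = 3430.9 ng/mL·h
subcutaneous injection tail: 258.6/0.274 = 943.796; AUC_ev,0→∞ = 3430.9 + 943.796 = 4374.696 ng/mL·h
F = (AUC_ev/D_ev)/(AUC_iv/D_iv) = (4374.696/12.5)/(2302.089/5) = 349.97568/460.4178 = 0.7601

F = 0.76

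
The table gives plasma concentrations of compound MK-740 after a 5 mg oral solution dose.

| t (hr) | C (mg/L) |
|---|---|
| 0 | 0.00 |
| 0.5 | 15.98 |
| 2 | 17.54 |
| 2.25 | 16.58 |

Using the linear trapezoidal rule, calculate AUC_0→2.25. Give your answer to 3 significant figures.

AUC = 33.4 mg/L·hr

Trapezoidal AUC_0→2.25:
  [0→0.5]: (0.00+15.98)/2 × 0.5 = 3.995
  [0.5→2]: (15.98+17.54)/2 × 1.5 = 25.14
  [2→2.25]: (17.54+16.58)/2 × 0.25 = 4.265
  Sum = 33.4 mg/L·hr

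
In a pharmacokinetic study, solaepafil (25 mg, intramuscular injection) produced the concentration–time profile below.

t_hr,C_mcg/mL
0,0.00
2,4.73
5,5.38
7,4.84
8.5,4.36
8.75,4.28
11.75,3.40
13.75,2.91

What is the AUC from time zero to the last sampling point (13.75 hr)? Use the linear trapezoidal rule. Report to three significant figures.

AUC = 55.9 mcg/mL·hr

Trapezoidal AUC_0→13.75:
  [0→2]: (0.00+4.73)/2 × 2 = 4.73
  [2→5]: (4.73+5.38)/2 × 3 = 15.165
  [5→7]: (5.38+4.84)/2 × 2 = 10.22
  [7→8.5]: (4.84+4.36)/2 × 1.5 = 6.9
  [8.5→8.75]: (4.36+4.28)/2 × 0.25 = 1.08
  [8.75→11.75]: (4.28+3.40)/2 × 3 = 11.52
  [11.75→13.75]: (3.40+2.91)/2 × 2 = 6.31
  Sum = 55.925 mcg/mL·hr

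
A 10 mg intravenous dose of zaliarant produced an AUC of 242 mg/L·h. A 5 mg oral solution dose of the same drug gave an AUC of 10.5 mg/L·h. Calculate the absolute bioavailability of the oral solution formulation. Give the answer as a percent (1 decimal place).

F = (AUC_ev / D_ev) / (AUC_iv / D_iv)
  = (10.5/5) / (242/10)
  = 2.1 / 24.2 = 0.0868
  = 8.68%

F = 8.7%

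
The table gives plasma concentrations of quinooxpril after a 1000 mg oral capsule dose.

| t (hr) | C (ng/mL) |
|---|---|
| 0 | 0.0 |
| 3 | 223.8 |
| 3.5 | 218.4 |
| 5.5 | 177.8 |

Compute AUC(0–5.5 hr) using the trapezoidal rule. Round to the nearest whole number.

Trapezoidal AUC_0→5.5:
  [0→3]: (0.0+223.8)/2 × 3 = 335.7
  [3→3.5]: (223.8+218.4)/2 × 0.5 = 110.55
  [3.5→5.5]: (218.4+177.8)/2 × 2 = 396.2
  Sum = 842.45 ng/mL·hr

AUC = 842 ng/mL·hr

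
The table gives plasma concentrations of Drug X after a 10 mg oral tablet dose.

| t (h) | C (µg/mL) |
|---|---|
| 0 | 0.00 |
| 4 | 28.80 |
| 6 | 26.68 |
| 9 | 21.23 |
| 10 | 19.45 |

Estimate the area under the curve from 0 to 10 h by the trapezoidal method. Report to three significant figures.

Trapezoidal AUC_0→10:
  [0→4]: (0.00+28.80)/2 × 4 = 57.6
  [4→6]: (28.80+26.68)/2 × 2 = 55.48
  [6→9]: (26.68+21.23)/2 × 3 = 71.865
  [9→10]: (21.23+19.45)/2 × 1 = 20.34
  Sum = 205.285 µg/mL·h

AUC = 205 µg/mL·h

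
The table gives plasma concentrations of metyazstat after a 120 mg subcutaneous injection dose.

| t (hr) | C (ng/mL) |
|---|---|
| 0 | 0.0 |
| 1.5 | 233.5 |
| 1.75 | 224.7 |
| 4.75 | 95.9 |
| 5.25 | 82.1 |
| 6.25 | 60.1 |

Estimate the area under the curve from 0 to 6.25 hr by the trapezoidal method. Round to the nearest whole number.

Trapezoidal AUC_0→6.25:
  [0→1.5]: (0.0+233.5)/2 × 1.5 = 175.125
  [1.5→1.75]: (233.5+224.7)/2 × 0.25 = 57.275
  [1.75→4.75]: (224.7+95.9)/2 × 3 = 480.9
  [4.75→5.25]: (95.9+82.1)/2 × 0.5 = 44.5
  [5.25→6.25]: (82.1+60.1)/2 × 1 = 71.1
  Sum = 828.9 ng/mL·hr

AUC = 829 ng/mL·hr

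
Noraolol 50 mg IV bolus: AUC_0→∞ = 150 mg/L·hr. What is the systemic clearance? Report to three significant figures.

CL = Dose_iv / AUC_0→∞
   = 50 / 150 = 0.333333 L/hr

CL = 0.333 L/hr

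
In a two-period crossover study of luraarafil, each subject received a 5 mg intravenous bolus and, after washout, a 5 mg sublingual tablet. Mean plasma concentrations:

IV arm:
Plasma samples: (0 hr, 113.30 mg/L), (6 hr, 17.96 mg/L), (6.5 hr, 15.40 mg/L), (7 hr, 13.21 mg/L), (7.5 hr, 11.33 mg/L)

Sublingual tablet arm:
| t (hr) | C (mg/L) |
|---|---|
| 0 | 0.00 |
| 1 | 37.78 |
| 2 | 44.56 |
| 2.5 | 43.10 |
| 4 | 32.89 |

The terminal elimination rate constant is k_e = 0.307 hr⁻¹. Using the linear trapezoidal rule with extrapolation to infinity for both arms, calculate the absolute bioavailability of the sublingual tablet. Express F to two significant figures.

F = 0.54

Trapezoidal AUC_0→7.5 (IV):
  [0→6]: (113.30+17.96)/2 × 6 = 393.78
  [6→6.5]: (17.96+15.40)/2 × 0.5 = 8.34
  [6.5→7]: (15.40+13.21)/2 × 0.5 = 7.1525
  [7→7.5]: (13.21+11.33)/2 × 0.5 = 6.135
  Sum = 415.4075 mg/L·hr
IV tail: 11.33/0.307 = 36.906; AUC_iv,0→∞ = 415.4075 + 36.906 = 452.3135 mg/L·hr
Trapezoidal AUC_0→4 (sublingual tablet):
  [0→1]: (0.00+37.78)/2 × 1 = 18.89
  [1→2]: (37.78+44.56)/2 × 1 = 41.17
  [2→2.5]: (44.56+43.10)/2 × 0.5 = 21.915
  [2.5→4]: (43.10+32.89)/2 × 1.5 = 56.9925
  Sum = 138.9675 mg/L·hr
sublingual tablet tail: 32.89/0.307 = 107.134; AUC_ev,0→∞ = 138.9675 + 107.134 = 246.1015 mg/L·hr
F = (AUC_ev/D_ev)/(AUC_iv/D_iv) = (246.1015/5)/(452.3135/5) = 49.2203/90.4627 = 0.5441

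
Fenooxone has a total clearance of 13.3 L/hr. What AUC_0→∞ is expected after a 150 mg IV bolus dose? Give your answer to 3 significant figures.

AUC = 11.3 mg/L·hr

AUC_0→∞ = Dose_iv / CL
        = 150 / 13.3 = 11.2782 mg/L·hr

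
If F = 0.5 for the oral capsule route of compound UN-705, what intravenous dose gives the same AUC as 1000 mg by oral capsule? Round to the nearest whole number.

Systemic exposure from an extravascular dose = F × D_ev, so the equivalent IV dose is F × D_ev.
D_iv = F × D_ev = 0.5 × 1000 = 500 mg

D_iv = 500 mg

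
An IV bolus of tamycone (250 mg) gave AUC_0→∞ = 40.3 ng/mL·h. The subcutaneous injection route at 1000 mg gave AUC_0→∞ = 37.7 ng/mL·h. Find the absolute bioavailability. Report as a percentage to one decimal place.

F = 23.4%

F = (AUC_ev / D_ev) / (AUC_iv / D_iv)
  = (37.7/1000) / (40.3/250)
  = 0.0377 / 0.1612 = 0.2339
  = 23.39%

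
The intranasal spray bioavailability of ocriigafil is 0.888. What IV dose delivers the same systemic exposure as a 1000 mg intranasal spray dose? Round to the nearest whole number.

D_iv = 888 mg

Systemic exposure from an extravascular dose = F × D_ev, so the equivalent IV dose is F × D_ev.
D_iv = F × D_ev = 0.888 × 1000 = 888 mg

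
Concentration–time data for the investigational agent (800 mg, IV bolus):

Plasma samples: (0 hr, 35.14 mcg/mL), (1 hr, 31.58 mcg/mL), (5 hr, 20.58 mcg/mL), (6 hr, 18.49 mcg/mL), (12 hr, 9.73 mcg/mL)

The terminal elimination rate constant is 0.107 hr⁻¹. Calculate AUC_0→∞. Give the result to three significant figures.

AUC = 333 mcg/mL·hr

Trapezoidal AUC_0→12:
  [0→1]: (35.14+31.58)/2 × 1 = 33.36
  [1→5]: (31.58+20.58)/2 × 4 = 104.32
  [5→6]: (20.58+18.49)/2 × 1 = 19.535
  [6→12]: (18.49+9.73)/2 × 6 = 84.66
  Sum = 241.875 mcg/mL·hr
Extrapolated tail: C_last / k_e = 9.73 / 0.107 = 90.935
AUC_0→∞ = 241.875 + 90.935 = 332.81 mcg/mL·hr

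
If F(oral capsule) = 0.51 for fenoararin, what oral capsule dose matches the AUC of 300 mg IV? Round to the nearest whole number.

For equal systemic exposure: F × D_ev = D_iv
D_ev = D_iv / F = 300 / 0.51 = 588.235 mg

D_oral = 588 mg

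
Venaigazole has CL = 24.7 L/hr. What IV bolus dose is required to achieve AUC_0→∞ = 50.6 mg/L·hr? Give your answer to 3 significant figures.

Dose = 1250 mg

Dose_iv = CL × AUC_0→∞
     = 24.7 × 50.6 = 1249.82 mg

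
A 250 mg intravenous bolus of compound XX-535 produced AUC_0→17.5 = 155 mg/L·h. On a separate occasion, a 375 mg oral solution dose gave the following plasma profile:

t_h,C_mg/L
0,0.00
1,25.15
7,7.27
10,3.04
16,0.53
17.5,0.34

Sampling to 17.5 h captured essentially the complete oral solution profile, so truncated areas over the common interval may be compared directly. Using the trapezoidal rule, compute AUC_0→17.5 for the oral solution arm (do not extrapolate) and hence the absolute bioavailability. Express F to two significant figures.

Trapezoidal AUC_0→17.5 (oral solution):
  [0→1]: (0.00+25.15)/2 × 1 = 12.575
  [1→7]: (25.15+7.27)/2 × 6 = 97.26
  [7→10]: (7.27+3.04)/2 × 3 = 15.465
  [10→16]: (3.04+0.53)/2 × 6 = 10.71
  [16→17.5]: (0.53+0.34)/2 × 1.5 = 0.6525
  Sum = 136.6625 mg/L·h
F = (AUC_ev/D_ev)/(AUC_iv/D_iv) = (136.6625/375)/(155/250) = 0.364433/0.62 = 0.5878

F = 0.59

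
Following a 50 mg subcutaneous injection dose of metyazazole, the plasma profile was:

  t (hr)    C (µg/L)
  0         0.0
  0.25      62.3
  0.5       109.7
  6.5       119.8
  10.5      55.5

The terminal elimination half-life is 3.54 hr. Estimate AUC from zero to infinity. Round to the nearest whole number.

Trapezoidal AUC_0→10.5:
  [0→0.25]: (0.0+62.3)/2 × 0.25 = 7.7875
  [0.25→0.5]: (62.3+109.7)/2 × 0.25 = 21.5
  [0.5→6.5]: (109.7+119.8)/2 × 6 = 688.5
  [6.5→10.5]: (119.8+55.5)/2 × 4 = 350.6
  Sum = 1068.3875 µg/L·hr
k_e = ln2 / t½ = 0.693147 / 3.54 = 0.1958 hr^-1
Extrapolated tail: C_last / k_e = 55.5 / 0.1958 = 283.453
AUC_0→∞ = 1068.3875 + 283.453 = 1351.8405 µg/L·hr

AUC = 1352 µg/L·hr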